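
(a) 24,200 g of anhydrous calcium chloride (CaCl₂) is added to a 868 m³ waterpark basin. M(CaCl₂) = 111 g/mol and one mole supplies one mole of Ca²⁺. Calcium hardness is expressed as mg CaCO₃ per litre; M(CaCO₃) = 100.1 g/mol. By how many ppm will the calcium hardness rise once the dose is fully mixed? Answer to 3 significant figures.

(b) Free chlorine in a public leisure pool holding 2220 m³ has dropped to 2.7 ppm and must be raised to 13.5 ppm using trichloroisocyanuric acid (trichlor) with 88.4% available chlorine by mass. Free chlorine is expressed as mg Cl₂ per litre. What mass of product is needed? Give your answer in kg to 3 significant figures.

(a) 25.1 ppm; (b) 27.1 kg

(a) Volume: 868 m³ = 868,000 L.
(a) Moles of Ca²⁺: 24,200 g ÷ 111 g/mol = 218 mol.
(a) As CaCO₃: 218 mol × 100.1 g/mol = 21,820 g.
(a) Rise: 21,820 g / 868,000 L × 1000 = 25.14 mg/L.

(b) Volume: 2220 m³ = 2,220,000 L.
(b) Chlorine deficit: 13.5 − 2.7 = 10.8 ppm = 10.8 mg/L as Cl₂.
(b) Cl₂ equivalent needed: 10.8 mg/L × 2,220,000 L = 23,980,000 mg = 23,980 g.
(b) Product at 88.4% available chlorine: 23,980 / 0.884 = 27,120 g.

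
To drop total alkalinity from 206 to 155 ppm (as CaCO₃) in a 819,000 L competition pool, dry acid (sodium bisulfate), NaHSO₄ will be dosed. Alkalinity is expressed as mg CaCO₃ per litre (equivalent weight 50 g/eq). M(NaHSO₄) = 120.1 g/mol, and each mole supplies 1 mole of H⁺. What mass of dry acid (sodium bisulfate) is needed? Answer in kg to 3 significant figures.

100 kg

Alkalinity to neutralize: (206 − 155) = 51 mg/L as CaCO₃ × 819,000 L = 41,770 g as CaCO₃.
Equivalents of H⁺ required: 41,770 ÷ 50 g/eq = 835.4 eq = 835.4 mol NaHSO₄.
Mass of NaHSO₄: 835.4 × 120.1 = 100,300 g.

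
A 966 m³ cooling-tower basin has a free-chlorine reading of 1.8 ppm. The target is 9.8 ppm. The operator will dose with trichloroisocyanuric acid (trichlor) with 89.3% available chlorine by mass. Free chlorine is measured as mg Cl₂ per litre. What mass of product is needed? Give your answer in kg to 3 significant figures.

8.65 kg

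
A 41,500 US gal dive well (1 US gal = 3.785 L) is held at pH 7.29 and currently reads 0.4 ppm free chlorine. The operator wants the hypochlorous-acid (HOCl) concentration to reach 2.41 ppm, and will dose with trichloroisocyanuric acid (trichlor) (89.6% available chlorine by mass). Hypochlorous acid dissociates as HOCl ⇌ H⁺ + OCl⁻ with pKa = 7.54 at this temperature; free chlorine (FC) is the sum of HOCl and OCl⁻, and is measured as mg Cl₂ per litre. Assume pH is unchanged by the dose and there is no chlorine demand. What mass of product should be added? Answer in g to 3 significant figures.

Volume: 41,500 US gal × 3.785 L/gal = 157,078 L.
[OCl⁻]/[HOCl] = 10^(pH − pKa) = 10^(7.29 − 7.54) = 0.5623; fraction as HOCl = 1/(1 + 0.5623) = 0.6401.
Free chlorine required for 2.41 ppm HOCl: 2.41 / 0.6401 = 3.765 ppm.
FC to add: 3.765 − 0.4 = 3.365 mg/L as Cl₂.
Cl₂ equivalent: 3.365 mg/L × 157,078 L = 528.6 g.
Product at 89.6% available Cl: 528.6 / 0.896 = 590 g.

590 g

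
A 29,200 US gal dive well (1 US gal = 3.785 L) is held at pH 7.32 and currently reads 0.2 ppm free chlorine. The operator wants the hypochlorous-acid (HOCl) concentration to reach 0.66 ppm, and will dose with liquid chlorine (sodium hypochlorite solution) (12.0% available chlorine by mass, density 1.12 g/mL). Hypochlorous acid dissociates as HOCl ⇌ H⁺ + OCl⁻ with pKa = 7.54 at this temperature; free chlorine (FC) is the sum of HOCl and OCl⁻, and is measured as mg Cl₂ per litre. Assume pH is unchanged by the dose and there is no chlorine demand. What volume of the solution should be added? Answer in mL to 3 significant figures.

Volume: 29,200 US gal × 3.785 L/gal = 110,522 L.
[OCl⁻]/[HOCl] = 10^(pH − pKa) = 10^(7.32 − 7.54) = 0.6026; fraction as HOCl = 1/(1 + 0.6026) = 0.624.
Free chlorine required for 0.66 ppm HOCl: 0.66 / 0.624 = 1.058 ppm.
FC to add: 1.058 − 0.2 = 0.8577 mg/L as Cl₂.
Cl₂ equivalent: 0.8577 mg/L × 110,522 L = 94.79 g.
Product at 12.0% available Cl: 94.79 / 0.12 = 789.9 g.
Volume: 789.9 g ÷ 1.12 g/mL = 705.3 mL.

705 mL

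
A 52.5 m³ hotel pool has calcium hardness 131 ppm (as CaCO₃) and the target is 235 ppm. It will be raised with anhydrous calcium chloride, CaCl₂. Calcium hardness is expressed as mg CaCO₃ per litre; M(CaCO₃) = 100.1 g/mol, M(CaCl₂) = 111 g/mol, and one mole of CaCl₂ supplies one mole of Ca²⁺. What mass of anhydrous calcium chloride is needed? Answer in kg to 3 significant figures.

Volume: 52.5 m³ = 52,500 L.
Hardness to add: (235 − 131) = 104 mg/L as CaCO₃ × 52,500 L = 5460 g as CaCO₃.
Moles of Ca²⁺ (1 mol Ca²⁺ ≡ 1 mol CaCO₃): 5460 / 100.1 g/mol = 54.55 mol.
Mass of CaCl₂: 54.55 × 111 = 6055 g.

6.05 kg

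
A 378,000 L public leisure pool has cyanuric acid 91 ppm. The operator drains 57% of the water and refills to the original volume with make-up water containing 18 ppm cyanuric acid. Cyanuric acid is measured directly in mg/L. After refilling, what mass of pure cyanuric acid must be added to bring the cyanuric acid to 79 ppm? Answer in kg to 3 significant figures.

11.2 kg

After draining 57% and refilling: 91 × 0.43 + 18 × 0.57 = 49.39 ppm.
Deficit to target: 79 − 49.39 = 29.61 mg/L.
Mass: 29.61 mg/L × 378,000 L = 11,190 g cyanuric acid.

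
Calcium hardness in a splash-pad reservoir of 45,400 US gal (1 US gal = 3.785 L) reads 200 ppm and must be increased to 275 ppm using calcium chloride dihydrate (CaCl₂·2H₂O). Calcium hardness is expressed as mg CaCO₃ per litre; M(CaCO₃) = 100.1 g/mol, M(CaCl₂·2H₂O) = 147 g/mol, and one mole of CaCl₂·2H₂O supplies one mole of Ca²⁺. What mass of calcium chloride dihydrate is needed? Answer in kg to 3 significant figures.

18.9 kg

Volume: 45,400 US gal × 3.785 L/gal = 171,839 L.
Hardness to add: (275 − 200) = 75 mg/L as CaCO₃ × 171,839 L = 12,890 g as CaCO₃.
Moles of Ca²⁺ (1 mol Ca²⁺ ≡ 1 mol CaCO₃): 12,890 / 100.1 g/mol = 128.8 mol.
Mass of CaCl₂·2H₂O: 128.8 × 147 = 18,930 g.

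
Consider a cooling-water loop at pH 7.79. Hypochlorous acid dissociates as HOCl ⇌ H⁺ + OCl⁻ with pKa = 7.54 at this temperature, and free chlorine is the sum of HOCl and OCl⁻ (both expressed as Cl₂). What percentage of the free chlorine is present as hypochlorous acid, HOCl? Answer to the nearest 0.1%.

36.0%

[OCl⁻]/[HOCl] = 10^(pH − pKa) = 10^(7.79 − 7.54) = 10^0.25 = 1.778.
Fraction as HOCl = 1 / (1 + 1.778) = 0.3599.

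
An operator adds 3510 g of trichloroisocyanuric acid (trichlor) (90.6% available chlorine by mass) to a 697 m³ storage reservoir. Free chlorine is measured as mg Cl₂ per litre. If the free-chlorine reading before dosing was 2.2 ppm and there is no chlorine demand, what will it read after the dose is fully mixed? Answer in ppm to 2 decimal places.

6.76 ppm

Volume: 697 m³ = 697,000 L.
Available chlorine delivered: 3510 g × 0.906 = 3180 g as Cl₂.
Concentration rise: 3180 g / 697,000 L = 4.562 mg/L = 4.56 ppm.
Final FC: 2.2 + 4.56 = 6.76 ppm.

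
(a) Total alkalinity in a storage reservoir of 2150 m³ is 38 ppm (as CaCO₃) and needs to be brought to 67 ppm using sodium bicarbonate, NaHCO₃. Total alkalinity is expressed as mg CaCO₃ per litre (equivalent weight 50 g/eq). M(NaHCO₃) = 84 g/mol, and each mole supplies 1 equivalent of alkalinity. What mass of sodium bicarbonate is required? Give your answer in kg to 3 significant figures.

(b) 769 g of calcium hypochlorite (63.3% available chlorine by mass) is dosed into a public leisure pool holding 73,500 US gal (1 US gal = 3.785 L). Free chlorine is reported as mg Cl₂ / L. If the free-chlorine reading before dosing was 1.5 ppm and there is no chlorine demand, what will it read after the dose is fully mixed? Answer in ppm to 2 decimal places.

(a) Volume: 2150 m³ = 2,150,000 L.
(a) Alkalinity to add: (67 − 38) = 29 mg/L as CaCO₃ × 2,150,000 L = 62,350 g as CaCO₃.
(a) Equivalents: 62,350 g ÷ 50 g/eq = 1247 eq.
(a) NaHCO₃ supplies 1 eq per mole → 1247 mol.
(a) Mass: 1247 mol × 84 g/mol = 104,700 g.

(b) Volume: 73,500 US gal × 3.785 L/gal = 278,198 L.
(b) Available chlorine delivered: 769 g × 0.633 = 486.8 g as Cl₂.
(b) Concentration rise: 486.8 g / 278,198 L = 1.75 mg/L = 1.75 ppm.
(b) Final FC: 1.5 + 1.75 = 3.25 ppm.

(a) 105 kg; (b) 3.25 ppm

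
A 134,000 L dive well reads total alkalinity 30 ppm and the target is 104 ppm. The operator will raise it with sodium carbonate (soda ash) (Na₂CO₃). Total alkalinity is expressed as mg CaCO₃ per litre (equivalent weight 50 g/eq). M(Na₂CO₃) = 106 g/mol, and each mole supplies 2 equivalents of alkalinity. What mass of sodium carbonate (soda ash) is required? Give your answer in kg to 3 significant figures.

10.5 kg

Alkalinity to add: (104 − 30) = 74 mg/L as CaCO₃ × 134,000 L = 9916 g as CaCO₃.
Equivalents: 9916 g ÷ 50 g/eq = 198.3 eq.
Each mole of Na₂CO₃ supplies 2 eq, so 198.3 / 2 = 99.16 mol.
Mass: 99.16 mol × 106 g/mol = 10,510 g.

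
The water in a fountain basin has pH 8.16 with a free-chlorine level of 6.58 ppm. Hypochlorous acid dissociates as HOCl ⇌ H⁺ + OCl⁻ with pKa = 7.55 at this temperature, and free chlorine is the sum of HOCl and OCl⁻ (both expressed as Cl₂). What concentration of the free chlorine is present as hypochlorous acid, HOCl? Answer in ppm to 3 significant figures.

[OCl⁻]/[HOCl] = 10^(pH − pKa) = 10^(8.16 − 7.55) = 10^0.61 = 4.074.
Fraction as HOCl = 1 / (1 + 4.074) = 0.1971.
HOCl = 0.1971 × 6.58 ppm = 1.297 ppm.

1.30 ppm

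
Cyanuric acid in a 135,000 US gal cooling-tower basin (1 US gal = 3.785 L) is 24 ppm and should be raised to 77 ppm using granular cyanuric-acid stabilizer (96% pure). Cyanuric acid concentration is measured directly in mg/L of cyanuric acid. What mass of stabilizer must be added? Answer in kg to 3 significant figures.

28.2 kg

Volume: 135,000 US gal × 3.785 L/gal = 510,975 L.
CYA to add: (77 − 24) = 53 mg/L × 510,975 L = 27,080 g cyanuric acid.
At 96% purity: 27,080 / 0.96 = 28,210 g product.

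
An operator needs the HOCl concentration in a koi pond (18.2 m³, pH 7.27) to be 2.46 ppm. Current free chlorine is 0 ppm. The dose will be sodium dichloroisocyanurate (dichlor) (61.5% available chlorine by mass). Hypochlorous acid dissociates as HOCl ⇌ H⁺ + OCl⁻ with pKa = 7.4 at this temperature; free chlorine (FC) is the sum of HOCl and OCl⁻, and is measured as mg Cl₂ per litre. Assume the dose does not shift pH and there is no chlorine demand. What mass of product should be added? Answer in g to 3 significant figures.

127 g

Volume: 18.2 m³ = 18,200 L.
[OCl⁻]/[HOCl] = 10^(pH − pKa) = 10^(7.27 − 7.4) = 0.7413; fraction as HOCl = 1/(1 + 0.7413) = 0.5743.
Free chlorine required for 2.46 ppm HOCl: 2.46 / 0.5743 = 4.284 ppm.
FC to add: 4.284 − 0 = 4.284 mg/L as Cl₂.
Cl₂ equivalent: 4.284 mg/L × 18,200 L = 77.96 g.
Product at 61.5% available Cl: 77.96 / 0.615 = 126.8 g.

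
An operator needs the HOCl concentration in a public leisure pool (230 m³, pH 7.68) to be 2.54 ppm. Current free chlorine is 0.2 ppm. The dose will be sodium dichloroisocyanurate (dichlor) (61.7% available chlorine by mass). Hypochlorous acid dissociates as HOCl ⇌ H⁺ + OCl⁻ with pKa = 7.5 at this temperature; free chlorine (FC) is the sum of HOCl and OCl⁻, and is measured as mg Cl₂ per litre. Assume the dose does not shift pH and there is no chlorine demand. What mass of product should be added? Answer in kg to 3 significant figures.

2.31 kg

Volume: 230 m³ = 230,000 L.
[OCl⁻]/[HOCl] = 10^(pH − pKa) = 10^(7.68 − 7.5) = 1.514; fraction as HOCl = 1/(1 + 1.514) = 0.3978.
Free chlorine required for 2.54 ppm HOCl: 2.54 / 0.3978 = 6.384 ppm.
FC to add: 6.384 − 0.2 = 6.184 mg/L as Cl₂.
Cl₂ equivalent: 6.184 mg/L × 230,000 L = 1422 g.
Product at 61.7% available Cl: 1422 / 0.617 = 2305 g.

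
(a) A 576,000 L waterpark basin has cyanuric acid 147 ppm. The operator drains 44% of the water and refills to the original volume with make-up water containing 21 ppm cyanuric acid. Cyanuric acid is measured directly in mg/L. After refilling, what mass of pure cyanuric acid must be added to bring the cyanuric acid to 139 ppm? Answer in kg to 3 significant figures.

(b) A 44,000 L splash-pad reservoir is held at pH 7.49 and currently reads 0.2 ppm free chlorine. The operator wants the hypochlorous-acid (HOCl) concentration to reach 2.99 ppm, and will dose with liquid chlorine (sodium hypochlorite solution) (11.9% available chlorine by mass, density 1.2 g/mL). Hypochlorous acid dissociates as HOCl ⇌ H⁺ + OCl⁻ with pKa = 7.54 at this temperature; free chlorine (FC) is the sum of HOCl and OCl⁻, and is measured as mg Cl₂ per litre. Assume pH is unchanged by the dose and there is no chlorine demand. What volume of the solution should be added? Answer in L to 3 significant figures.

(a) After draining 44% and refilling: 147 × 0.56 + 21 × 0.44 = 91.56 ppm.
(a) Deficit to target: 139 − 91.56 = 47.44 mg/L.
(a) Mass: 47.44 mg/L × 576,000 L = 27,330 g cyanuric acid.

(b) [OCl⁻]/[HOCl] = 10^(pH − pKa) = 10^(7.49 − 7.54) = 0.8913; fraction as HOCl = 1/(1 + 0.8913) = 0.5288.
(b) Free chlorine required for 2.99 ppm HOCl: 2.99 / 0.5288 = 5.655 ppm.
(b) FC to add: 5.655 − 0.2 = 5.455 mg/L as Cl₂.
(b) Cl₂ equivalent: 5.455 mg/L × 44,000 L = 240 g.
(b) Product at 11.9% available Cl: 240 / 0.119 = 2017 g.
(b) Volume: 2017 g ÷ 1.2 g/mL = 1681 mL.

(a) 27.3 kg; (b) 1.68 L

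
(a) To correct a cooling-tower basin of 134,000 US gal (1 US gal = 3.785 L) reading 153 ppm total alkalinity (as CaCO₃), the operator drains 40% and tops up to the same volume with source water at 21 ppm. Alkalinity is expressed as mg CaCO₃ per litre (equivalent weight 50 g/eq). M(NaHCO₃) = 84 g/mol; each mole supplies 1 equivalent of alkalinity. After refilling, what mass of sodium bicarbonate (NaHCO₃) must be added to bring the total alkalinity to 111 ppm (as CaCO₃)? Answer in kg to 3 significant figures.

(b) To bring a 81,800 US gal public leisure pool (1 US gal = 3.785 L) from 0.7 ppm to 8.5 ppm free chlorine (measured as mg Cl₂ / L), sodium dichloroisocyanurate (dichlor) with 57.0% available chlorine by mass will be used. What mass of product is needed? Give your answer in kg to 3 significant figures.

(a) Volume: 134,000 US gal × 3.785 L/gal = 507,190 L.
(a) After draining 40% and refilling: 153 × 0.60 + 21 × 0.40 = 100.2 ppm.
(a) Deficit to target: 111 − 100.2 = 10.8 mg/L.
(a) As CaCO₃: 10.8 mg/L × 507,190 L = 5478 g; ÷ 50 g/eq ÷ 1 = 109.6 mol NaHCO₃.
(a) Mass: 109.6 × 84 = 9202 g.

(b) Volume: 81,800 US gal × 3.785 L/gal = 309,613 L.
(b) Chlorine deficit: 8.5 − 0.7 = 7.8 ppm = 7.8 mg/L as Cl₂.
(b) Cl₂ equivalent needed: 7.8 mg/L × 309,613 L = 2,415,000 mg = 2415 g.
(b) Product at 57.0% available chlorine: 2415 / 0.57 = 4237 g.

(a) 9.20 kg; (b) 4.24 kg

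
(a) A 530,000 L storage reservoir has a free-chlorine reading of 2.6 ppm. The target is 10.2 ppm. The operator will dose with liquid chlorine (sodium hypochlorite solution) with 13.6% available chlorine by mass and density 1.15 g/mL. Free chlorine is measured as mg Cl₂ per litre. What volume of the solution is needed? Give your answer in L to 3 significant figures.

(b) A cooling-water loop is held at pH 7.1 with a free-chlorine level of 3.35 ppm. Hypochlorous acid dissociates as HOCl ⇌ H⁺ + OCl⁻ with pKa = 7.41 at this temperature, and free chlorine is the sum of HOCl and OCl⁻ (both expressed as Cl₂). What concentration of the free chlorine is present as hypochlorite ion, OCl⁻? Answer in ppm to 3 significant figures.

(a) 25.8 L; (b) 1.10 ppm

(a) Chlorine deficit: 10.2 − 2.6 = 7.6 ppm = 7.6 mg/L as Cl₂.
(a) Cl₂ equivalent needed: 7.6 mg/L × 530,000 L = 4,028,000 mg = 4028 g.
(a) Product at 13.6% available chlorine: 4028 / 0.136 = 29,620 g.
(a) Volume at density 1.15 g/mL: 29,620 g ÷ 1.15 g/mL = 25,750 mL.

(b) [OCl⁻]/[HOCl] = 10^(pH − pKa) = 10^(7.1 − 7.41) = 10^-0.31 = 0.4898.
(b) Fraction as HOCl = 1 / (1 + 0.4898) = 0.6712.
(b) OCl⁻ = (1 − 0.6712) × 3.35 ppm = 1.101 ppm.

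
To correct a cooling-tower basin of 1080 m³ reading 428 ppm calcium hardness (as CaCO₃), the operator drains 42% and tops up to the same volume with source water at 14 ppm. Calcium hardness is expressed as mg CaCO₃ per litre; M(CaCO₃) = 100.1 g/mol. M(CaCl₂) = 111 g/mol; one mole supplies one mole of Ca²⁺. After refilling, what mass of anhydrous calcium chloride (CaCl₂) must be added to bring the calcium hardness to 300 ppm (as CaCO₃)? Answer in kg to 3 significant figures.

54.9 kg

Volume: 1080 m³ = 1,080,000 L.
After draining 42% and refilling: 428 × 0.58 + 14 × 0.42 = 254.12 ppm.
Deficit to target: 300 − 254.12 = 45.88 mg/L.
As CaCO₃: 45.88 mg/L × 1,080,000 L = 49,550 g; ÷ 100.1 = 495 mol Ca²⁺.
Mass: 495 × 111 = 54,950 g.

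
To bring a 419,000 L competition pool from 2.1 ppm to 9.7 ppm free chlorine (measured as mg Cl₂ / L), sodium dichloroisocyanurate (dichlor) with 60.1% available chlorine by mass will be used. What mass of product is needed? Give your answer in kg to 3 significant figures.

Chlorine deficit: 9.7 − 2.1 = 7.6 ppm = 7.6 mg/L as Cl₂.
Cl₂ equivalent needed: 7.6 mg/L × 419,000 L = 3,184,000 mg = 3184 g.
Product at 60.1% available chlorine: 3184 / 0.601 = 5299 g.

5.30 kg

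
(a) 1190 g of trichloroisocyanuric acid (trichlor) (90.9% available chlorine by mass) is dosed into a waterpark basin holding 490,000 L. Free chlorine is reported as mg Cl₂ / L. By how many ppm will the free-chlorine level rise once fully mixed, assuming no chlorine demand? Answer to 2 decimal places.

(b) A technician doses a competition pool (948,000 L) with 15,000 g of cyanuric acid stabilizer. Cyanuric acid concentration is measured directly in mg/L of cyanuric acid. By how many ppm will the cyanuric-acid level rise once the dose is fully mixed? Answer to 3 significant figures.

(a) 2.21 ppm; (b) 15.8 ppm

(a) Available chlorine delivered: 1190 g × 0.909 = 1082 g as Cl₂.
(a) Concentration rise: 1082 g / 490,000 L = 2.208 mg/L = 2.21 ppm.

(b) Rise: 15,000 g / 948,000 L × 1000 = 15.82 mg/L.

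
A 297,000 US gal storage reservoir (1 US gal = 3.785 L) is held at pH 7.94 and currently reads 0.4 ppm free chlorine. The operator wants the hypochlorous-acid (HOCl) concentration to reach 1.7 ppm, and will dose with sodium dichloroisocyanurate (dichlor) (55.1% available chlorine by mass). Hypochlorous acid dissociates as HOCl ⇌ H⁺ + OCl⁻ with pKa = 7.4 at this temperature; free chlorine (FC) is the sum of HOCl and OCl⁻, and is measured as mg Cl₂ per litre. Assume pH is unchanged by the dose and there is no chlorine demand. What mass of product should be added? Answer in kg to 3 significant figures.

Volume: 297,000 US gal × 3.785 L/gal = 1,124,145 L.
[OCl⁻]/[HOCl] = 10^(pH − pKa) = 10^(7.94 − 7.4) = 3.467; fraction as HOCl = 1/(1 + 3.467) = 0.2238.
Free chlorine required for 1.7 ppm HOCl: 1.7 / 0.2238 = 7.595 ppm.
FC to add: 7.595 − 0.4 = 7.195 mg/L as Cl₂.
Cl₂ equivalent: 7.195 mg/L × 1,124,145 L = 8088 g.
Product at 55.1% available Cl: 8088 / 0.551 = 14,680 g.

14.7 kg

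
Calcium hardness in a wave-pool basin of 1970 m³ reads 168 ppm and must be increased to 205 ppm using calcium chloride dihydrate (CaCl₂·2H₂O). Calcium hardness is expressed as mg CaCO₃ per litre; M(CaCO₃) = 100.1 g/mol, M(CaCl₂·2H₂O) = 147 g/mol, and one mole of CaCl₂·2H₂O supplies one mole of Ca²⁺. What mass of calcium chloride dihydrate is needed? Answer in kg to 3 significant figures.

107 kg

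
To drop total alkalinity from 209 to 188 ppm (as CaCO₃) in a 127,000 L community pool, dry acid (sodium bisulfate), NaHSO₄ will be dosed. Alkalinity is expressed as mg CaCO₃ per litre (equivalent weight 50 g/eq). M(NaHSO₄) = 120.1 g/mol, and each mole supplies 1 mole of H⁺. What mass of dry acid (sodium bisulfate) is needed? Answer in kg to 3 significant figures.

6.41 kg

Alkalinity to neutralize: (209 − 188) = 21 mg/L as CaCO₃ × 127,000 L = 2667 g as CaCO₃.
Equivalents of H⁺ required: 2667 ÷ 50 g/eq = 53.34 eq = 53.34 mol NaHSO₄.
Mass of NaHSO₄: 53.34 × 120.1 = 6406 g.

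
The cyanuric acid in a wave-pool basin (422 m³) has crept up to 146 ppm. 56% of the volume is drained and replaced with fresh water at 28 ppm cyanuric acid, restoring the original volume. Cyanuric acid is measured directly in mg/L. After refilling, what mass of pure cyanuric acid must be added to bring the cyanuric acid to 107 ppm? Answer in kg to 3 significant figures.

11.4 kg

Volume: 422 m³ = 422,000 L.
After draining 56% and refilling: 146 × 0.44 + 28 × 0.56 = 79.92 ppm.
Deficit to target: 107 − 79.92 = 27.08 mg/L.
Mass: 27.08 mg/L × 422,000 L = 11,430 g cyanuric acid.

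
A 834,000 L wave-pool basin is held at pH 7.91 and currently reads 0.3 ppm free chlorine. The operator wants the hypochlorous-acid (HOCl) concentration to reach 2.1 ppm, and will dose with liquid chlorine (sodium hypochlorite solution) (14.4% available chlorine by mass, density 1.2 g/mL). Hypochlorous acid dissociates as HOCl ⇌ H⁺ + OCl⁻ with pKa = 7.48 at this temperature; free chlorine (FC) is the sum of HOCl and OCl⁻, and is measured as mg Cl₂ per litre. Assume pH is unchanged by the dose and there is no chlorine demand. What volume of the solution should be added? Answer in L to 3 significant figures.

36.0 L

[OCl⁻]/[HOCl] = 10^(pH − pKa) = 10^(7.91 − 7.48) = 2.692; fraction as HOCl = 1/(1 + 2.692) = 0.2709.
Free chlorine required for 2.1 ppm HOCl: 2.1 / 0.2709 = 7.752 ppm.
FC to add: 7.752 − 0.3 = 7.452 mg/L as Cl₂.
Cl₂ equivalent: 7.452 mg/L × 834,000 L = 6215 g.
Product at 14.4% available Cl: 6215 / 0.144 = 43,160 g.
Volume: 43,160 g ÷ 1.2 g/mL = 35,970 mL.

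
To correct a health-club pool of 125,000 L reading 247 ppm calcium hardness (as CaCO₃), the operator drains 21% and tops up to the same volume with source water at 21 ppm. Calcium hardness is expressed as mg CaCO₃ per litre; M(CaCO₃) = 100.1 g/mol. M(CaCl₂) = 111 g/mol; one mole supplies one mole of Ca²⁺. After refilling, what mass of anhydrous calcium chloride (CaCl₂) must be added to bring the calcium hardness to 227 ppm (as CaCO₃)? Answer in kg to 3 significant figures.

3.81 kg

After draining 21% and refilling: 247 × 0.79 + 21 × 0.21 = 199.54 ppm.
Deficit to target: 227 − 199.54 = 27.46 mg/L.
As CaCO₃: 27.46 mg/L × 125,000 L = 3433 g; ÷ 100.1 = 34.29 mol Ca²⁺.
Mass: 34.29 × 111 = 3806 g.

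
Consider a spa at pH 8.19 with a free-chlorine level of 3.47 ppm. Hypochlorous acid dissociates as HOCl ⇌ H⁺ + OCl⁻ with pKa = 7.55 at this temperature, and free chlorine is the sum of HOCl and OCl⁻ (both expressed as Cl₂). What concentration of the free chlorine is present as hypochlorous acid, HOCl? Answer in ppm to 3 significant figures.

0.647 ppm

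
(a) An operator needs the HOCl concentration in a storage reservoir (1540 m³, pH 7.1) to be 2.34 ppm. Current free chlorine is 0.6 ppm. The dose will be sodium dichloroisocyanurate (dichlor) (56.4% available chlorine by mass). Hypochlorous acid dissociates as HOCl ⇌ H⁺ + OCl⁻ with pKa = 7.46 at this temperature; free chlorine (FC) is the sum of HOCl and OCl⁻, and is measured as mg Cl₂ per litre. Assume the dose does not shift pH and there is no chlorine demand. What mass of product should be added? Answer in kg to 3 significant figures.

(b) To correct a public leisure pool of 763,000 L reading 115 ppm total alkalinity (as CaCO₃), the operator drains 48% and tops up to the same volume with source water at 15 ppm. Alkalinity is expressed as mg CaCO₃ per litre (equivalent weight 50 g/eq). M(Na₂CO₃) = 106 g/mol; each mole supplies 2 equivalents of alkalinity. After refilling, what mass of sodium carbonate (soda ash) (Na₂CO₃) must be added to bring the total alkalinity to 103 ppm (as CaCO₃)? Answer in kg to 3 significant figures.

(a) Volume: 1540 m³ = 1,540,000 L.
(a) [OCl⁻]/[HOCl] = 10^(pH − pKa) = 10^(7.1 − 7.46) = 0.4365; fraction as HOCl = 1/(1 + 0.4365) = 0.6961.
(a) Free chlorine required for 2.34 ppm HOCl: 2.34 / 0.6961 = 3.361 ppm.
(a) FC to add: 3.361 − 0.6 = 2.761 mg/L as Cl₂.
(a) Cl₂ equivalent: 2.761 mg/L × 1,540,000 L = 4253 g.
(a) Product at 56.4% available Cl: 4253 / 0.564 = 7540 g.

(b) After draining 48% and refilling: 115 × 0.52 + 15 × 0.48 = 67 ppm.
(b) Deficit to target: 103 − 67 = 36 mg/L.
(b) As CaCO₃: 36 mg/L × 763,000 L = 27,470 g; ÷ 50 g/eq ÷ 2 = 274.7 mol Na₂CO₃.
(b) Mass: 274.7 × 106 = 29,120 g.

(a) 7.54 kg; (b) 29.1 kg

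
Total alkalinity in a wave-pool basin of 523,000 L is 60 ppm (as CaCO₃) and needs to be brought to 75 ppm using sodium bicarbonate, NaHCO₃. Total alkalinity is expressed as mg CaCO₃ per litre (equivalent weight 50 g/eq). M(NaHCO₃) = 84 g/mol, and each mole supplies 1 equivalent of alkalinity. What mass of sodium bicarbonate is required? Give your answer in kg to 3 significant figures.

Alkalinity to add: (75 − 60) = 15 mg/L as CaCO₃ × 523,000 L = 7845 g as CaCO₃.
Equivalents: 7845 g ÷ 50 g/eq = 156.9 eq.
NaHCO₃ supplies 1 eq per mole → 156.9 mol.
Mass: 156.9 mol × 84 g/mol = 13,180 g.

13.2 kg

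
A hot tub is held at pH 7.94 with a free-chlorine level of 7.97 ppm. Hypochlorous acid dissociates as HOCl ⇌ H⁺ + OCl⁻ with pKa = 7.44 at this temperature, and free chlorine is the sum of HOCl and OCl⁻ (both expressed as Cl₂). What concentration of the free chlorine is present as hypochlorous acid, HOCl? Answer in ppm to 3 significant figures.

[OCl⁻]/[HOCl] = 10^(pH − pKa) = 10^(7.94 − 7.44) = 10^0.50 = 3.162.
Fraction as HOCl = 1 / (1 + 3.162) = 0.2403.
HOCl = 0.2403 × 7.97 ppm = 1.915 ppm.

1.91 ppm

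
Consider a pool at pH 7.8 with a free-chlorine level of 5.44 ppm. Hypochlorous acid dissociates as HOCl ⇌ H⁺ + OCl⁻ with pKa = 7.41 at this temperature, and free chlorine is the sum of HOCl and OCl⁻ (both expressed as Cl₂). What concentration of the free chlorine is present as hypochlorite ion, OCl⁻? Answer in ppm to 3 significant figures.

[OCl⁻]/[HOCl] = 10^(pH − pKa) = 10^(7.8 − 7.41) = 10^0.39 = 2.455.
Fraction as HOCl = 1 / (1 + 2.455) = 0.2895.
OCl⁻ = (1 − 0.2895) × 5.44 ppm = 3.865 ppm.

3.87 ppm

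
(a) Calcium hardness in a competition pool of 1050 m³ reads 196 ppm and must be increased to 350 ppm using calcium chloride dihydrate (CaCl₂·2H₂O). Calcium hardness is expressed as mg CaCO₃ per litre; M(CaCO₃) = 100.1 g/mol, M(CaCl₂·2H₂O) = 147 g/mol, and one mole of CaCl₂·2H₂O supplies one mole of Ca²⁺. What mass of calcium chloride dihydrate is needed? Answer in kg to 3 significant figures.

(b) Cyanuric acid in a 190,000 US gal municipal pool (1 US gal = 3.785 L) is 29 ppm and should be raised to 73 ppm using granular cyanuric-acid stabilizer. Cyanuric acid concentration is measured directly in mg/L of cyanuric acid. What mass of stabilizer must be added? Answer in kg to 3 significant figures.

(a) 237 kg; (b) 31.6 kg

(a) Volume: 1050 m³ = 1,050,000 L.
(a) Hardness to add: (350 − 196) = 154 mg/L as CaCO₃ × 1,050,000 L = 161,700 g as CaCO₃.
(a) Moles of Ca²⁺ (1 mol Ca²⁺ ≡ 1 mol CaCO₃): 161,700 / 100.1 g/mol = 1615 mol.
(a) Mass of CaCl₂·2H₂O: 1615 × 147 = 237,500 g.

(b) Volume: 190,000 US gal × 3.785 L/gal = 719,150 L.
(b) CYA to add: (73 − 29) = 44 mg/L × 719,150 L = 31,640 g cyanuric acid.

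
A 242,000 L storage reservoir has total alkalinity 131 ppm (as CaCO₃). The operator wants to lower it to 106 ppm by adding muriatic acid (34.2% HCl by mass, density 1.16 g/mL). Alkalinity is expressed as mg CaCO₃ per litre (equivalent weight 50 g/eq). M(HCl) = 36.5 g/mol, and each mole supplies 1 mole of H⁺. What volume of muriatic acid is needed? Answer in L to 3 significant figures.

Alkalinity to neutralize: (131 − 106) = 25 mg/L as CaCO₃ × 242,000 L = 6050 g as CaCO₃.
Equivalents of H⁺ required: 6050 ÷ 50 g/eq = 121 eq = 121 mol HCl.
Mass of HCl: 121 × 36.5 = 4416 g.
Mass of 34.2% solution: 4416 / 0.342 = 12,910 g.
Volume: 12,910 g ÷ 1.16 g/mL = 11,130 mL.

11.1 L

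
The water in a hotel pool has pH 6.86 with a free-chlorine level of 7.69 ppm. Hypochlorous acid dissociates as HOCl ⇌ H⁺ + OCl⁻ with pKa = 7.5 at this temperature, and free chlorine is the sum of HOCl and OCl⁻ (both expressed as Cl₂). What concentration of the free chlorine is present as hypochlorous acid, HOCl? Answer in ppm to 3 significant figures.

[OCl⁻]/[HOCl] = 10^(pH − pKa) = 10^(6.86 − 7.5) = 10^-0.64 = 0.2291.
Fraction as HOCl = 1 / (1 + 0.2291) = 0.8136.
HOCl = 0.8136 × 7.69 ppm = 6.257 ppm.

6.26 ppm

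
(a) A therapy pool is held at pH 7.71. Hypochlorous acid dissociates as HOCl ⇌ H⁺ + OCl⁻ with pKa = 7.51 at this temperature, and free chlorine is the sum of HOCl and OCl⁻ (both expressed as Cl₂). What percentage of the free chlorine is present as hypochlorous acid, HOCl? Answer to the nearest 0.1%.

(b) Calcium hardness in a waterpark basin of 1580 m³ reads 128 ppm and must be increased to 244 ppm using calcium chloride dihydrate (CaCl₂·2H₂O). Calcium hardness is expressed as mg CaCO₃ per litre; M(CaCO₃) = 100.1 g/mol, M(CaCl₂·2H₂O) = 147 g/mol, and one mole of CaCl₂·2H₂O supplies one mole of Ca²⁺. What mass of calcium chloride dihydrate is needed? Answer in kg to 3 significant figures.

(a) [OCl⁻]/[HOCl] = 10^(pH − pKa) = 10^(7.71 − 7.51) = 10^0.20 = 1.585.
(a) Fraction as HOCl = 1 / (1 + 1.585) = 0.3869.

(b) Volume: 1580 m³ = 1,580,000 L.
(b) Hardness to add: (244 − 128) = 116 mg/L as CaCO₃ × 1,580,000 L = 183,300 g as CaCO₃.
(b) Moles of Ca²⁺ (1 mol Ca²⁺ ≡ 1 mol CaCO₃): 183,300 / 100.1 g/mol = 1831 mol.
(b) Mass of CaCl₂·2H₂O: 1831 × 147 = 269,200 g.

(a) 38.7%; (b) 269 kg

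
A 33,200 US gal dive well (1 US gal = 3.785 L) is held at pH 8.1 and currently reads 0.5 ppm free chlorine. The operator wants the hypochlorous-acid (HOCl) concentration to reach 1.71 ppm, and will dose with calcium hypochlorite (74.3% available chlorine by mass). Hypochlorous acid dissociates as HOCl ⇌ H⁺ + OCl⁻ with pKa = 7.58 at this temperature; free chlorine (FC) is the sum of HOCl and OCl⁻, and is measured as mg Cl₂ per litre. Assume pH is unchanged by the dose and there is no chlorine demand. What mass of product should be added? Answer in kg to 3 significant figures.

1.16 kg

Volume: 33,200 US gal × 3.785 L/gal = 125,662 L.
[OCl⁻]/[HOCl] = 10^(pH − pKa) = 10^(8.1 − 7.58) = 3.311; fraction as HOCl = 1/(1 + 3.311) = 0.2319.
Free chlorine required for 1.71 ppm HOCl: 1.71 / 0.2319 = 7.372 ppm.
FC to add: 7.372 − 0.5 = 6.872 mg/L as Cl₂.
Cl₂ equivalent: 6.872 mg/L × 125,662 L = 863.6 g.
Product at 74.3% available Cl: 863.6 / 0.743 = 1162 g.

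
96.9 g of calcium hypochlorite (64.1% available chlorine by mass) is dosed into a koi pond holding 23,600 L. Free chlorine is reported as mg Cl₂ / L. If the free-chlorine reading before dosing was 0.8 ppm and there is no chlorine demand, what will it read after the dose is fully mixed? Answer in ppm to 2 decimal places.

Available chlorine delivered: 96.9 g × 0.641 = 62.11 g as Cl₂.
Concentration rise: 62.11 g / 23,600 L = 2.632 mg/L = 2.63 ppm.
Final FC: 0.8 + 2.63 = 3.43 ppm.

3.43 ppm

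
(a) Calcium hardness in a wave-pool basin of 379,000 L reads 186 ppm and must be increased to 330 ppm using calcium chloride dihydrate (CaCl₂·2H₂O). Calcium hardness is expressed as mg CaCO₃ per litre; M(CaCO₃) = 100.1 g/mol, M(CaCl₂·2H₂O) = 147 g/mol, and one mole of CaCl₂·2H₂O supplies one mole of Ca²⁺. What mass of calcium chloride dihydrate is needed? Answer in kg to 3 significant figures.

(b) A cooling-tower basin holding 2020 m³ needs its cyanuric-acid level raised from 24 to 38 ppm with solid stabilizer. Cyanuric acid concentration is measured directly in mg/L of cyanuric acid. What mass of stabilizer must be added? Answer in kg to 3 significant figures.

(a) 80.1 kg; (b) 28.3 kg

(a) Hardness to add: (330 − 186) = 144 mg/L as CaCO₃ × 379,000 L = 54,580 g as CaCO₃.
(a) Moles of Ca²⁺ (1 mol Ca²⁺ ≡ 1 mol CaCO₃): 54,580 / 100.1 g/mol = 545.2 mol.
(a) Mass of CaCl₂·2H₂O: 545.2 × 147 = 80,150 g.

(b) Volume: 2020 m³ = 2,020,000 L.
(b) CYA to add: (38 − 24) = 14 mg/L × 2,020,000 L = 28,280 g cyanuric acid.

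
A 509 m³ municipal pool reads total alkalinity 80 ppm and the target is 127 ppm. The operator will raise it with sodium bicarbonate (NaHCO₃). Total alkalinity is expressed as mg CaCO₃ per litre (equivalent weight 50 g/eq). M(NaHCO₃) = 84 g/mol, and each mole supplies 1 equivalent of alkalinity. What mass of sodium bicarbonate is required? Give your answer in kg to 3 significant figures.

40.2 kg

Volume: 509 m³ = 509,000 L.
Alkalinity to add: (127 − 80) = 47 mg/L as CaCO₃ × 509,000 L = 23,920 g as CaCO₃.
Equivalents: 23,920 g ÷ 50 g/eq = 478.5 eq.
NaHCO₃ supplies 1 eq per mole → 478.5 mol.
Mass: 478.5 mol × 84 g/mol = 40,190 g.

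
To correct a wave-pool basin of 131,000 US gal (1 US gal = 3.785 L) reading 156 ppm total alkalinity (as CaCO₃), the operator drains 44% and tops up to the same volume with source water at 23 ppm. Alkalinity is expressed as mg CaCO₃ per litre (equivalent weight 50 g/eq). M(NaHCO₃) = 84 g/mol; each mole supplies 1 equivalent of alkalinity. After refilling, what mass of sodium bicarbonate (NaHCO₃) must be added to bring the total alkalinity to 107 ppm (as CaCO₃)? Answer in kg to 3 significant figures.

Volume: 131,000 US gal × 3.785 L/gal = 495,835 L.
After draining 44% and refilling: 156 × 0.56 + 23 × 0.44 = 97.48 ppm.
Deficit to target: 107 − 97.48 = 9.52 mg/L.
As CaCO₃: 9.52 mg/L × 495,835 L = 4720 g; ÷ 50 g/eq ÷ 1 = 94.41 mol NaHCO₃.
Mass: 94.41 × 84 = 7930 g.

7.93 kg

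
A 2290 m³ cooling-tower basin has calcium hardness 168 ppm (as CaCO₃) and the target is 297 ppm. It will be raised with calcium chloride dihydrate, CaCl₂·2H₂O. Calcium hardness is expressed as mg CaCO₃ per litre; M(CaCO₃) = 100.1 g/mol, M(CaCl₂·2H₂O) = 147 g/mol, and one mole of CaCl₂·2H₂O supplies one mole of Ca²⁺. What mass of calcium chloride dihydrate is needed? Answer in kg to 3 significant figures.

Volume: 2290 m³ = 2,290,000 L.
Hardness to add: (297 − 168) = 129 mg/L as CaCO₃ × 2,290,000 L = 295,400 g as CaCO₃.
Moles of Ca²⁺ (1 mol Ca²⁺ ≡ 1 mol CaCO₃): 295,400 / 100.1 g/mol = 2951 mol.
Mass of CaCl₂·2H₂O: 2951 × 147 = 433,800 g.

434 kg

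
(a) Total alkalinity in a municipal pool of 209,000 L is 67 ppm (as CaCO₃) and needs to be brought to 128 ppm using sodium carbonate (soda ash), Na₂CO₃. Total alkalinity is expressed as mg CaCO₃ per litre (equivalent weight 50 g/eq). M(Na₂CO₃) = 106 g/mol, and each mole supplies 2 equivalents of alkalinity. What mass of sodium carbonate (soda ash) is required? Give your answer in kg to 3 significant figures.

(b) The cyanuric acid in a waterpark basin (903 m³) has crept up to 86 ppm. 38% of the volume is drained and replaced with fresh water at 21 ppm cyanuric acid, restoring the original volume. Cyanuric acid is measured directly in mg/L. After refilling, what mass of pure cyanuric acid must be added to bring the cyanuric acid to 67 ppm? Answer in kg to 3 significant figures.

(a) Alkalinity to add: (128 − 67) = 61 mg/L as CaCO₃ × 209,000 L = 12,750 g as CaCO₃.
(a) Equivalents: 12,750 g ÷ 50 g/eq = 255 eq.
(a) Each mole of Na₂CO₃ supplies 2 eq, so 255 / 2 = 127.5 mol.
(a) Mass: 127.5 mol × 106 g/mol = 13,510 g.

(b) Volume: 903 m³ = 903,000 L.
(b) After draining 38% and refilling: 86 × 0.62 + 21 × 0.38 = 61.3 ppm.
(b) Deficit to target: 67 − 61.3 = 5.7 mg/L.
(b) Mass: 5.7 mg/L × 903,000 L = 5147 g cyanuric acid.

(a) 13.5 kg; (b) 5.15 kg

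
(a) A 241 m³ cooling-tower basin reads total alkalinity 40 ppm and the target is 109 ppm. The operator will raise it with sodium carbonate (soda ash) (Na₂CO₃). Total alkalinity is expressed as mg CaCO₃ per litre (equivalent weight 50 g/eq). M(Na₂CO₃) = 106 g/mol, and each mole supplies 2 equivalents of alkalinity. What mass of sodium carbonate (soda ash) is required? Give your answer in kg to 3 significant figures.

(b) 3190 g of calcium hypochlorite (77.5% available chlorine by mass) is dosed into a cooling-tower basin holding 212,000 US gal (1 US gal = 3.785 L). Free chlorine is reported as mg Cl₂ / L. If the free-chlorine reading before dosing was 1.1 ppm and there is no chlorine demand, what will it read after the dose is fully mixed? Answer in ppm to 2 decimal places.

(a) 17.6 kg; (b) 4.18 ppm

(a) Volume: 241 m³ = 241,000 L.
(a) Alkalinity to add: (109 − 40) = 69 mg/L as CaCO₃ × 241,000 L = 16,630 g as CaCO₃.
(a) Equivalents: 16,630 g ÷ 50 g/eq = 332.6 eq.
(a) Each mole of Na₂CO₃ supplies 2 eq, so 332.6 / 2 = 166.3 mol.
(a) Mass: 166.3 mol × 106 g/mol = 17,630 g.

(b) Volume: 212,000 US gal × 3.785 L/gal = 802,420 L.
(b) Available chlorine delivered: 3190 g × 0.775 = 2472 g as Cl₂.
(b) Concentration rise: 2472 g / 802,420 L = 3.081 mg/L = 3.08 ppm.
(b) Final FC: 1.1 + 3.08 = 4.18 ppm.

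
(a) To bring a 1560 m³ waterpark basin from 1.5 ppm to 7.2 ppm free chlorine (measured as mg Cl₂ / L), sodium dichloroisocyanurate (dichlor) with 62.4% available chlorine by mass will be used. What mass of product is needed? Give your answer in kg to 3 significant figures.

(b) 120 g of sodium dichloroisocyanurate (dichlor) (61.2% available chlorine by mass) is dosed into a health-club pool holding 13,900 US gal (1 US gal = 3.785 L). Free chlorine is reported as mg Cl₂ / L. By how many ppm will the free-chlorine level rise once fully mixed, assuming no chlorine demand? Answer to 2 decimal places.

(a) Volume: 1560 m³ = 1,560,000 L.
(a) Chlorine deficit: 7.2 − 1.5 = 5.7 ppm = 5.7 mg/L as Cl₂.
(a) Cl₂ equivalent needed: 5.7 mg/L × 1,560,000 L = 8,892,000 mg = 8892 g.
(a) Product at 62.4% available chlorine: 8892 / 0.624 = 14,250 g.

(b) Volume: 13,900 US gal × 3.785 L/gal = 52,612 L.
(b) Available chlorine delivered: 120 g × 0.612 = 73.44 g as Cl₂.
(b) Concentration rise: 73.44 g / 52,612 L = 1.396 mg/L = 1.40 ppm.

(a) 14.2 kg; (b) 1.40 ppm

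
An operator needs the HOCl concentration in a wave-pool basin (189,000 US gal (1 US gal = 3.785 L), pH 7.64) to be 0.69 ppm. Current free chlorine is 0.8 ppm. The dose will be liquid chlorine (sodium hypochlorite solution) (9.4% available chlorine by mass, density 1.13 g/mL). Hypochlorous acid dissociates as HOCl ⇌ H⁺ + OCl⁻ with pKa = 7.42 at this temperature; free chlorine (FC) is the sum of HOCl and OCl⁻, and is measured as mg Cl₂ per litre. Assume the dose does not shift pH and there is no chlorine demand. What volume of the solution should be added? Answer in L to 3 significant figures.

6.97 L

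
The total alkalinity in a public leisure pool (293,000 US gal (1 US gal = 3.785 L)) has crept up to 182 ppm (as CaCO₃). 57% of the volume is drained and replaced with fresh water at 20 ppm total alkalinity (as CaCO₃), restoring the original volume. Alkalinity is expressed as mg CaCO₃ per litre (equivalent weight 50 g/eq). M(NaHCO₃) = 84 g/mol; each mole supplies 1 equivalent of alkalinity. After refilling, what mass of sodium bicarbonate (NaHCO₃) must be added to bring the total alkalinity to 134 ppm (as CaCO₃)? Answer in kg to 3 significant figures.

82.6 kg

Volume: 293,000 US gal × 3.785 L/gal = 1,109,005 L.
After draining 57% and refilling: 182 × 0.43 + 20 × 0.57 = 89.66 ppm.
Deficit to target: 134 − 89.66 = 44.34 mg/L.
As CaCO₃: 44.34 mg/L × 1,109,005 L = 49,170 g; ÷ 50 g/eq ÷ 1 = 983.5 mol NaHCO₃.
Mass: 983.5 × 84 = 82,610 g.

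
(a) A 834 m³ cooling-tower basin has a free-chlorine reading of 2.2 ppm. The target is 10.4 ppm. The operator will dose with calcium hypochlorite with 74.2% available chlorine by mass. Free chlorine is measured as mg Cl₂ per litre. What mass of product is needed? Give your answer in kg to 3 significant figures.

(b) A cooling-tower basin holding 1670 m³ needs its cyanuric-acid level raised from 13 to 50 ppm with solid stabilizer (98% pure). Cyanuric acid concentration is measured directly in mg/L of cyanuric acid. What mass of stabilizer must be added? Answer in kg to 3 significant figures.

(a) 9.22 kg; (b) 63.1 kg

(a) Volume: 834 m³ = 834,000 L.
(a) Chlorine deficit: 10.4 − 2.2 = 8.2 ppm = 8.2 mg/L as Cl₂.
(a) Cl₂ equivalent needed: 8.2 mg/L × 834,000 L = 6,839,000 mg = 6839 g.
(a) Product at 74.2% available chlorine: 6839 / 0.742 = 9217 g.

(b) Volume: 1670 m³ = 1,670,000 L.
(b) CYA to add: (50 − 13) = 37 mg/L × 1,670,000 L = 61,790 g cyanuric acid.
(b) At 98% purity: 61,790 / 0.98 = 63,050 g product.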